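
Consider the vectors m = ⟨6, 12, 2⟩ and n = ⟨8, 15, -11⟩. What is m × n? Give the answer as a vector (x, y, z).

i: 12·(-11) - 2·15 = -132 - 30 = -162
j: 2·8 - 6·(-11) = 16 - (-66) = 82
k: 6·15 - 12·8 = 90 - 96 = -6
m × n = (-162, 82, -6)

(-162, 82, -6)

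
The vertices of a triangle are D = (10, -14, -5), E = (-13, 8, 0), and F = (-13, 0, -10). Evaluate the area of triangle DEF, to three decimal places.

DE = (-23, 22, 5),  DF = (-23, 14, -5)
i: 22·(-5) - 5·14 = -110 - 70 = -180
j: 5·(-23) - (-23)·(-5) = -115 - 115 = -230
k: (-23)·14 - 22·(-23) = -322 - (-506) = 184
DE × DF = (-180, -230, 184)
|DE × DF| = √119156 ≈ 345.1898
area = ½ · 345.1898 ≈ 172.595

172.595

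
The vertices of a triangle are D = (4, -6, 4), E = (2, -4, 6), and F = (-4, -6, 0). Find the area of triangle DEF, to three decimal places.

14.967

DE = (-2, 2, 2),  DF = (-8, 0, -4)
i: 2·(-4) - 2·0 = -8 - 0 = -8
j: 2·(-8) - (-2)·(-4) = -16 - 8 = -24
k: (-2)·0 - 2·(-8) = 0 - (-16) = 16
DE × DF = (-8, -24, 16)
|DE × DF| = √896 ≈ 29.9333
area = ½ · 29.9333 ≈ 14.967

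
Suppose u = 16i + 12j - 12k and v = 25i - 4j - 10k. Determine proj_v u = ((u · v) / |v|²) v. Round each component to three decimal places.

u · v = 16·25 + 12·(-4) + (-12)·(-10) = 400 - 48 + 120 = 472
|v|² = 625 + 16 + 100 = 741
proj_v u = (472/741) · (25, -4, -10) ≈ (15.924, -2.548, -6.370)

(15.924, -2.548, -6.370)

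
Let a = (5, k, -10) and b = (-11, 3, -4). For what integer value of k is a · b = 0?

5

a · b = 5·(-11) + k·3 + (-10)·(-4) = -15 + 3k
Set equal to 0: 3k = 15, so k = 5.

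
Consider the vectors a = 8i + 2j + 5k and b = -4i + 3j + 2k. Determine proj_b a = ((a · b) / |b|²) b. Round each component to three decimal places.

a · b = 8·(-4) + 2·3 + 5·2 = -32 + 6 + 10 = -16
|b|² = 16 + 9 + 4 = 29
proj_b a = (-16/29) · (-4, 3, 2) ≈ (2.207, -1.655, -1.103)

(2.207, -1.655, -1.103)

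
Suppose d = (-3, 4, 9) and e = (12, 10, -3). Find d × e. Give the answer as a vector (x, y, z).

i: 4·(-3) - 9·10 = -12 - 90 = -102
j: 9·12 - (-3)·(-3) = 108 - 9 = 99
k: (-3)·10 - 4·12 = -30 - 48 = -78
d × e = (-102, 99, -78)

(-102, 99, -78)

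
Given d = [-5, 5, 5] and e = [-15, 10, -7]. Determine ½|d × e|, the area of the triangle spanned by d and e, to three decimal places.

70.622

i: 5·(-7) - 5·10 = -35 - 50 = -85
j: 5·(-15) - (-5)·(-7) = -75 - 35 = -110
k: (-5)·10 - 5·(-15) = -50 - (-75) = 25
d × e = (-85, -110, 25)
|d × e| = √((-85)² + (-110)² + 25²) = √19950 ≈ 141.2445
area = ½ · 141.2445 ≈ 70.622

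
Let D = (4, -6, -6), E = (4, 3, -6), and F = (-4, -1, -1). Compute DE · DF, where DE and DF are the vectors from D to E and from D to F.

DE = E − D = (0, 9, 0)
DF = F − D = (-8, 5, 5)
DE · DF = 0·(-8) + 9·5 + 0·5 = 0 + 45 + 0 = 45

45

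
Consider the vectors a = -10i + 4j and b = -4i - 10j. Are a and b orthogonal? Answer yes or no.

a · b = (-10)·(-4) + 4·(-10) = 40 - 40 = 0
Zero, so the vectors are orthogonal.

yes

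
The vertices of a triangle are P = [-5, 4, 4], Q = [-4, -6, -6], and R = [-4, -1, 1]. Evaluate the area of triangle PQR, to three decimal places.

10.886

PQ = (1, -10, -10),  PR = (1, -5, -3)
i: (-10)·(-3) - (-10)·(-5) = 30 - 50 = -20
j: (-10)·1 - 1·(-3) = -10 - (-3) = -7
k: 1·(-5) - (-10)·1 = -5 - (-10) = 5
PQ × PR = (-20, -7, 5)
|PQ × PR| = √474 ≈ 21.7715
area = ½ · 21.7715 ≈ 10.886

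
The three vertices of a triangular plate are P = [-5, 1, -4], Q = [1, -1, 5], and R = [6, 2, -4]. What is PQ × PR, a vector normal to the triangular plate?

(-9, 99, 28)

PQ = (6, -2, 9)
PR = (11, 1, 0)
i: (-2)·0 - 9·1 = 0 - 9 = -9
j: 9·11 - 6·0 = 99 - 0 = 99
k: 6·1 - (-2)·11 = 6 - (-22) = 28
PQ × PR = (-9, 99, 28)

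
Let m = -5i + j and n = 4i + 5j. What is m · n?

m · n = (-5)·4 + 1·5 = -20 + 5 = -15

-15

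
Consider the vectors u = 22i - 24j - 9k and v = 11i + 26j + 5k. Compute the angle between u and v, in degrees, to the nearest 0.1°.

u · v = 22·11 + (-24)·26 + (-9)·5 = 242 - 624 - 45 = -427
|u|² = 484 + 576 + 81 = 1141,  |u| = √1141 ≈ 33.778692
|v|² = 121 + 676 + 25 = 822,  |v| = √822 ≈ 28.670542
cos θ = -427 / (33.778692 · 28.670542) ≈ -0.44091
θ = arccos(-0.44091) ≈ 116.2°

116.2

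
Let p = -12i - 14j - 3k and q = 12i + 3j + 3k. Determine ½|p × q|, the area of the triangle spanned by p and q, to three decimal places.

i: (-14)·3 - (-3)·3 = -42 - (-9) = -33
j: (-3)·12 - (-12)·3 = -36 - (-36) = 0
k: (-12)·3 - (-14)·12 = -36 - (-168) = 132
p × q = (-33, 0, 132)
|p × q| = √((-33)² + 0² + 132²) = √18513 ≈ 136.0625
area = ½ · 136.0625 ≈ 68.031

68.031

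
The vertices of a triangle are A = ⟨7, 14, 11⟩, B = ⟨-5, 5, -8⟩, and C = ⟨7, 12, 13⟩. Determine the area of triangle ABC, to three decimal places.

AB = (-12, -9, -19),  AC = (0, -2, 2)
i: (-9)·2 - (-19)·(-2) = -18 - 38 = -56
j: (-19)·0 - (-12)·2 = 0 - (-24) = 24
k: (-12)·(-2) - (-9)·0 = 24 - 0 = 24
AB × AC = (-56, 24, 24)
|AB × AC| = √4288 ≈ 65.4828
area = ½ · 65.4828 ≈ 32.741

32.741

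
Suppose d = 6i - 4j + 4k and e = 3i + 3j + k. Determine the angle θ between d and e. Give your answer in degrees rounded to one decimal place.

d · e = 6·3 + (-4)·3 + 4·1 = 18 - 12 + 4 = 10
|d|² = 36 + 16 + 16 = 68,  |d| = √68 ≈ 8.246211
|e|² = 9 + 9 + 1 = 19,  |e| = √19 ≈ 4.358899
cos θ = 10 / (8.246211 · 4.358899) ≈ 0.27821
θ = arccos(0.27821) ≈ 73.8°

73.8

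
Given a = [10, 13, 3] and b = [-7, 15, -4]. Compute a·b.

a · b = 10·(-7) + 13·15 + 3·(-4) = -70 + 195 - 12 = 113

113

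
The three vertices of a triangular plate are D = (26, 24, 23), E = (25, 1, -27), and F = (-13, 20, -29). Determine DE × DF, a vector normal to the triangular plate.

DE = (-1, -23, -50)
DF = (-39, -4, -52)
i: (-23)·(-52) - (-50)·(-4) = 1196 - 200 = 996
j: (-50)·(-39) - (-1)·(-52) = 1950 - 52 = 1898
k: (-1)·(-4) - (-23)·(-39) = 4 - 897 = -893
DE × DF = (996, 1898, -893)

(996, 1898, -893)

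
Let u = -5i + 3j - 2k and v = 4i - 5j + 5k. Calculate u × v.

i: 3·5 - (-2)·(-5) = 15 - 10 = 5
j: (-2)·4 - (-5)·5 = -8 - (-25) = 17
k: (-5)·(-5) - 3·4 = 25 - 12 = 13
u × v = (5, 17, 13)

(5, 17, 13)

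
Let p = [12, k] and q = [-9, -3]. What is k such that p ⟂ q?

p · q = 12·(-9) + k·(-3) = -108 - 3k
Set equal to 0: -3k = 108, so k = -36.

-36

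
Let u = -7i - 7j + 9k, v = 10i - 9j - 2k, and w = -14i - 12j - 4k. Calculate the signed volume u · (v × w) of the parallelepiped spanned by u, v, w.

-2774

v × w:
i: (-9)·(-4) - (-2)·(-12) = 36 - 24 = 12
j: (-2)·(-14) - 10·(-4) = 28 - (-40) = 68
k: 10·(-12) - (-9)·(-14) = -120 - 126 = -246
v × w = (12, 68, -246)
u · (v × w) = (-7)·12 + (-7)·68 + 9·(-246) = -84 - 476 - 2214 = -2774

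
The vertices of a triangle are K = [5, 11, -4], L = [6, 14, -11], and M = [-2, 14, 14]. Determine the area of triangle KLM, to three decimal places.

KL = (1, 3, -7),  KM = (-7, 3, 18)
i: 3·18 - (-7)·3 = 54 - (-21) = 75
j: (-7)·(-7) - 1·18 = 49 - 18 = 31
k: 1·3 - 3·(-7) = 3 - (-21) = 24
KL × KM = (75, 31, 24)
|KL × KM| = √7162 ≈ 84.6286
area = ½ · 84.6286 ≈ 42.314

42.314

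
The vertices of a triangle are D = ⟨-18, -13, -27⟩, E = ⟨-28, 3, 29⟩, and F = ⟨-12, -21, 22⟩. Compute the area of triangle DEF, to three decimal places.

741.680

DE = (-10, 16, 56),  DF = (6, -8, 49)
i: 16·49 - 56·(-8) = 784 - (-448) = 1232
j: 56·6 - (-10)·49 = 336 - (-490) = 826
k: (-10)·(-8) - 16·6 = 80 - 96 = -16
DE × DF = (1232, 826, -16)
|DE × DF| = √2200356 ≈ 1483.3597
area = ½ · 1483.3597 ≈ 741.680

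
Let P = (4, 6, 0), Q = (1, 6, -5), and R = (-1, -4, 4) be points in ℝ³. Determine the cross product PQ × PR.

PQ = (-3, 0, -5)
PR = (-5, -10, 4)
i: 0·4 - (-5)·(-10) = 0 - 50 = -50
j: (-5)·(-5) - (-3)·4 = 25 - (-12) = 37
k: (-3)·(-10) - 0·(-5) = 30 - 0 = 30
PQ × PR = (-50, 37, 30)

(-50, 37, 30)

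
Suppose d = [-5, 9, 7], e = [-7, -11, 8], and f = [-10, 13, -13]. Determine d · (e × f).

e × f:
i: (-11)·(-13) - 8·13 = 143 - 104 = 39
j: 8·(-10) - (-7)·(-13) = -80 - 91 = -171
k: (-7)·13 - (-11)·(-10) = -91 - 110 = -201
e × f = (39, -171, -201)
d · (e × f) = (-5)·39 + 9·(-171) + 7·(-201) = -195 - 1539 - 1407 = -3141

-3141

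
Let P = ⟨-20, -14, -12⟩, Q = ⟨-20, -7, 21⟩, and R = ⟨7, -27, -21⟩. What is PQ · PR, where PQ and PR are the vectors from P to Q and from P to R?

PQ = Q − P = (0, 7, 33)
PR = R − P = (27, -13, -9)
PQ · PR = 0·27 + 7·(-13) + 33·(-9) = 0 - 91 - 297 = -388

-388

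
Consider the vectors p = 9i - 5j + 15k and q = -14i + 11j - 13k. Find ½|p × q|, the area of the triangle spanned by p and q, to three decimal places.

69.803

i: (-5)·(-13) - 15·11 = 65 - 165 = -100
j: 15·(-14) - 9·(-13) = -210 - (-117) = -93
k: 9·11 - (-5)·(-14) = 99 - 70 = 29
p × q = (-100, -93, 29)
|p × q| = √((-100)² + (-93)² + 29²) = √19490 ≈ 139.6066
area = ½ · 139.6066 ≈ 69.803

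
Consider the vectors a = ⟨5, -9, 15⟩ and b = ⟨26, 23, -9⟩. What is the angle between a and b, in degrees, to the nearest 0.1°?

109.0

a · b = 5·26 + (-9)·23 + 15·(-9) = 130 - 207 - 135 = -212
|a|² = 25 + 81 + 225 = 331,  |a| = √331 ≈ 18.193405
|b|² = 676 + 529 + 81 = 1286,  |b| = √1286 ≈ 35.860842
cos θ = -212 / (18.193405 · 35.860842) ≈ -0.32494
θ = arccos(-0.32494) ≈ 109.0°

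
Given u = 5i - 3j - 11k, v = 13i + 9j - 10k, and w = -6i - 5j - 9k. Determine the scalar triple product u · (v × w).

-1065

v × w:
i: 9·(-9) - (-10)·(-5) = -81 - 50 = -131
j: (-10)·(-6) - 13·(-9) = 60 - (-117) = 177
k: 13·(-5) - 9·(-6) = -65 - (-54) = -11
v × w = (-131, 177, -11)
u · (v × w) = 5·(-131) + (-3)·177 + (-11)·(-11) = -655 - 531 + 121 = -1065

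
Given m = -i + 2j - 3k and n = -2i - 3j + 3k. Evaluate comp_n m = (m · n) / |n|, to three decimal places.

-2.772

m · n = (-1)·(-2) + 2·(-3) + (-3)·3 = 2 - 6 - 9 = -13
|n| = √(4 + 9 + 9) = √22 ≈ 4.6904
comp_n m = -13 / √22 ≈ -2.772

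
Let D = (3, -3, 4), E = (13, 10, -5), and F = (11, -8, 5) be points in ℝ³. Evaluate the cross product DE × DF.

(-32, -82, -154)

DE = (10, 13, -9)
DF = (8, -5, 1)
i: 13·1 - (-9)·(-5) = 13 - 45 = -32
j: (-9)·8 - 10·1 = -72 - 10 = -82
k: 10·(-5) - 13·8 = -50 - 104 = -154
DE × DF = (-32, -82, -154)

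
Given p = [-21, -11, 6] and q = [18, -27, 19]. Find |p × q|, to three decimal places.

918.958

i: (-11)·19 - 6·(-27) = -209 - (-162) = -47
j: 6·18 - (-21)·19 = 108 - (-399) = 507
k: (-21)·(-27) - (-11)·18 = 567 - (-198) = 765
p × q = (-47, 507, 765)
|p × q| = √((-47)² + 507² + 765²) = √844483 ≈ 918.9576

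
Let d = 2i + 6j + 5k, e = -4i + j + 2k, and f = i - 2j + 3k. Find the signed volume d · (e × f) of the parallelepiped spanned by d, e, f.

133

e × f:
i: 1·3 - 2·(-2) = 3 - (-4) = 7
j: 2·1 - (-4)·3 = 2 - (-12) = 14
k: (-4)·(-2) - 1·1 = 8 - 1 = 7
e × f = (7, 14, 7)
d · (e × f) = 2·7 + 6·14 + 5·7 = 14 + 84 + 35 = 133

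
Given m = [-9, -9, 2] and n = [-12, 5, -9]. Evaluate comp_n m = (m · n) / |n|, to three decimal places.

m · n = (-9)·(-12) + (-9)·5 + 2·(-9) = 108 - 45 - 18 = 45
|n| = √(144 + 25 + 81) = √250 ≈ 15.8114
comp_n m = 45 / √250 ≈ 2.846

2.846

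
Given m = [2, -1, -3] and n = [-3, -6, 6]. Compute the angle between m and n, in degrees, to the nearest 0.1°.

122.3

m · n = 2·(-3) + (-1)·(-6) + (-3)·6 = -6 + 6 - 18 = -18
|m|² = 4 + 1 + 9 = 14,  |m| = √14 ≈ 3.741657
|n|² = 9 + 36 + 36 = 81,  |n| = √81 ≈ 9.000000
cos θ = -18 / (3.741657 · 9.000000) ≈ -0.53452
θ = arccos(-0.53452) ≈ 122.3°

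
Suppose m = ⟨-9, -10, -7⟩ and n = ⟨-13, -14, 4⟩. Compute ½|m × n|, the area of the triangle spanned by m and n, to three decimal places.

93.794

i: (-10)·4 - (-7)·(-14) = -40 - 98 = -138
j: (-7)·(-13) - (-9)·4 = 91 - (-36) = 127
k: (-9)·(-14) - (-10)·(-13) = 126 - 130 = -4
m × n = (-138, 127, -4)
|m × n| = √((-138)² + 127² + (-4)²) = √35189 ≈ 187.5873
area = ½ · 187.5873 ≈ 93.794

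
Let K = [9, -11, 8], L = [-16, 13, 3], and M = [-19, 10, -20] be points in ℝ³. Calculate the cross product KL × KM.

KL = (-25, 24, -5)
KM = (-28, 21, -28)
i: 24·(-28) - (-5)·21 = -672 - (-105) = -567
j: (-5)·(-28) - (-25)·(-28) = 140 - 700 = -560
k: (-25)·21 - 24·(-28) = -525 - (-672) = 147
KL × KM = (-567, -560, 147)

(-567, -560, 147)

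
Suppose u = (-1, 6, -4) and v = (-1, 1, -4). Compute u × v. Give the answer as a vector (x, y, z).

(-20, 0, 5)

i: 6·(-4) - (-4)·1 = -24 - (-4) = -20
j: (-4)·(-1) - (-1)·(-4) = 4 - 4 = 0
k: (-1)·1 - 6·(-1) = -1 - (-6) = 5
u × v = (-20, 0, 5)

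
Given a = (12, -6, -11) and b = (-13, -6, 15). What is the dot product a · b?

a · b = 12·(-13) + (-6)·(-6) + (-11)·15 = -156 + 36 - 165 = -285

-285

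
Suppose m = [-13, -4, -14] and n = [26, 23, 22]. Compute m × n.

(234, -78, -195)

i: (-4)·22 - (-14)·23 = -88 - (-322) = 234
j: (-14)·26 - (-13)·22 = -364 - (-286) = -78
k: (-13)·23 - (-4)·26 = -299 - (-104) = -195
m × n = (234, -78, -195)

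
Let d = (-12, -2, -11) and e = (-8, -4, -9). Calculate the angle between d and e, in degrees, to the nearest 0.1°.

12.7

d · e = (-12)·(-8) + (-2)·(-4) + (-11)·(-9) = 96 + 8 + 99 = 203
|d|² = 144 + 4 + 121 = 269,  |d| = √269 ≈ 16.401219
|e|² = 64 + 16 + 81 = 161,  |e| = √161 ≈ 12.688578
cos θ = 203 / (16.401219 · 12.688578) ≈ 0.97545
θ = arccos(0.97545) ≈ 12.7°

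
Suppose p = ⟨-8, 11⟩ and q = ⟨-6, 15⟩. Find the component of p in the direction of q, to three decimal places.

p · q = (-8)·(-6) + 11·15 = 48 + 165 = 213
|q| = √(36 + 225) = √261 ≈ 16.1555
comp_q p = 213 / √261 ≈ 13.184

13.184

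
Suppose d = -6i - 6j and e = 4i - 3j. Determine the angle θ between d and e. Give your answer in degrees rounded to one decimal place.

d · e = (-6)·4 + (-6)·(-3) = -24 + 18 = -6
|d|² = 36 + 36 = 72,  |d| = √72 ≈ 8.485281
|e|² = 16 + 9 = 25,  |e| = √25 ≈ 5.000000
cos θ = -6 / (8.485281 · 5.000000) ≈ -0.14142
θ = arccos(-0.14142) ≈ 98.1°

98.1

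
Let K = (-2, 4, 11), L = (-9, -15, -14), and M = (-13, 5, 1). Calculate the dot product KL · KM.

308

KL = L − K = (-7, -19, -25)
KM = M − K = (-11, 1, -10)
KL · KM = (-7)·(-11) + (-19)·1 + (-25)·(-10) = 77 - 19 + 250 = 308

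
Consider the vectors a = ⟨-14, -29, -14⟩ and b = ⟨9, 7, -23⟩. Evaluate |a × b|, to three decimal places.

901.387

i: (-29)·(-23) - (-14)·7 = 667 - (-98) = 765
j: (-14)·9 - (-14)·(-23) = -126 - 322 = -448
k: (-14)·7 - (-29)·9 = -98 - (-261) = 163
a × b = (765, -448, 163)
|a × b| = √(765² + (-448)² + 163²) = √812498 ≈ 901.3867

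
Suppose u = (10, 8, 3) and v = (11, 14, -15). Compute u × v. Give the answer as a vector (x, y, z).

(-162, 183, 52)

i: 8·(-15) - 3·14 = -120 - 42 = -162
j: 3·11 - 10·(-15) = 33 - (-150) = 183
k: 10·14 - 8·11 = 140 - 88 = 52
u × v = (-162, 183, 52)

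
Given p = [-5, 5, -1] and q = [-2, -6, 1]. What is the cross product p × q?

(-1, 7, 40)

i: 5·1 - (-1)·(-6) = 5 - 6 = -1
j: (-1)·(-2) - (-5)·1 = 2 - (-5) = 7
k: (-5)·(-6) - 5·(-2) = 30 - (-10) = 40
p × q = (-1, 7, 40)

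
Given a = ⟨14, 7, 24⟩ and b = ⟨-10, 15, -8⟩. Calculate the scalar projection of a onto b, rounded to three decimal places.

-11.509

a · b = 14·(-10) + 7·15 + 24·(-8) = -140 + 105 - 192 = -227
|b| = √(100 + 225 + 64) = √389 ≈ 19.7231
comp_b a = -227 / √389 ≈ -11.509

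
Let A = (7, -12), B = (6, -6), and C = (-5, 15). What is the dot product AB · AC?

174

AB = B − A = (-1, 6)
AC = C − A = (-12, 27)
AB · AC = (-1)·(-12) + 6·27 = 12 + 162 = 174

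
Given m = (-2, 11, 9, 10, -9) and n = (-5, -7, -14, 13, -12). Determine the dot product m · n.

45

m · n = (-2)·(-5) + 11·(-7) + 9·(-14) + 10·13 + (-9)·(-12) = 10 - 77 - 126 + 130 + 108 = 45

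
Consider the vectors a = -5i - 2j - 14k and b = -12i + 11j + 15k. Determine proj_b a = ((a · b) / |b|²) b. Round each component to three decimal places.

a · b = (-5)·(-12) + (-2)·11 + (-14)·15 = 60 - 22 - 210 = -172
|b|² = 144 + 121 + 225 = 490
proj_b a = (-172/490) · (-12, 11, 15) ≈ (4.212, -3.861, -5.265)

(4.212, -3.861, -5.265)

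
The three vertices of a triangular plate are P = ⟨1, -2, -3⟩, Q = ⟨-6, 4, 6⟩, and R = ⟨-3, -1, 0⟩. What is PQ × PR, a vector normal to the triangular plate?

PQ = (-7, 6, 9)
PR = (-4, 1, 3)
i: 6·3 - 9·1 = 18 - 9 = 9
j: 9·(-4) - (-7)·3 = -36 - (-21) = -15
k: (-7)·1 - 6·(-4) = -7 - (-24) = 17
PQ × PR = (9, -15, 17)

(9, -15, 17)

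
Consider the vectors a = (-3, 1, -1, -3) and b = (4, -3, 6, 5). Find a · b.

-36

a · b = (-3)·4 + 1·(-3) + (-1)·6 + (-3)·5 = -12 - 3 - 6 - 15 = -36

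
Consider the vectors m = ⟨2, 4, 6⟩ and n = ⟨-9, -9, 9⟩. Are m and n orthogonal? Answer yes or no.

yes

m · n = 2·(-9) + 4·(-9) + 6·9 = -18 - 36 + 54 = 0
Zero, so the vectors are orthogonal.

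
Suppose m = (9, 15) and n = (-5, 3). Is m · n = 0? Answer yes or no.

m · n = 9·(-5) + 15·3 = -45 + 45 = 0
Zero, so the vectors are orthogonal.

yes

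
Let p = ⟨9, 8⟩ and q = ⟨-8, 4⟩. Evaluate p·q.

-40

p · q = 9·(-8) + 8·4 = -72 + 32 = -40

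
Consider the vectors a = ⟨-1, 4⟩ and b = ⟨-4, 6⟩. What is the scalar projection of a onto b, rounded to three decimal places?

3.883

a · b = (-1)·(-4) + 4·6 = 4 + 24 = 28
|b| = √(16 + 36) = √52 ≈ 7.2111
comp_b a = 28 / √52 ≈ 3.883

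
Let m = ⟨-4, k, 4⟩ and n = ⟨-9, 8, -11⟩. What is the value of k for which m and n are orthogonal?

m · n = (-4)·(-9) + k·8 + 4·(-11) = -8 + 8k
Set equal to 0: 8k = 8, so k = 1.

1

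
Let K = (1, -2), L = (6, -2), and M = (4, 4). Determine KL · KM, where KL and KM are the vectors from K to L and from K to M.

KL = L − K = (5, 0)
KM = M − K = (3, 6)
KL · KM = 5·3 + 0·6 = 15 + 0 = 15

15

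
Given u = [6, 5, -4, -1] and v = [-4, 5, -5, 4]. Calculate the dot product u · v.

u · v = 6·(-4) + 5·5 + (-4)·(-5) + (-1)·4 = -24 + 25 + 20 - 4 = 17

17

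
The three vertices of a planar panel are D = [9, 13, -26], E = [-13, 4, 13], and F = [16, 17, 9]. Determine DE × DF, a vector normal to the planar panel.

DE = (-22, -9, 39)
DF = (7, 4, 35)
i: (-9)·35 - 39·4 = -315 - 156 = -471
j: 39·7 - (-22)·35 = 273 - (-770) = 1043
k: (-22)·4 - (-9)·7 = -88 - (-63) = -25
DE × DF = (-471, 1043, -25)

(-471, 1043, -25)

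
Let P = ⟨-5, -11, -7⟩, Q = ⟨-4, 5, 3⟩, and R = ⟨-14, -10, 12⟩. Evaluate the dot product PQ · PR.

197

PQ = Q − P = (1, 16, 10)
PR = R − P = (-9, 1, 19)
PQ · PR = 1·(-9) + 16·1 + 10·19 = -9 + 16 + 190 = 197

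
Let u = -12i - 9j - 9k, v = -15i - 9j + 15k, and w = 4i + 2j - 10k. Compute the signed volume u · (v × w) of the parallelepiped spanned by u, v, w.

36

v × w:
i: (-9)·(-10) - 15·2 = 90 - 30 = 60
j: 15·4 - (-15)·(-10) = 60 - 150 = -90
k: (-15)·2 - (-9)·4 = -30 - (-36) = 6
v × w = (60, -90, 6)
u · (v × w) = (-12)·60 + (-9)·(-90) + (-9)·6 = -720 + 810 - 54 = 36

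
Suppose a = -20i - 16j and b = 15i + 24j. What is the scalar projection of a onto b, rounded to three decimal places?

a · b = (-20)·15 + (-16)·24 = -300 - 384 = -684
|b| = √(225 + 576) = √801 ≈ 28.3019
comp_b a = -684 / √801 ≈ -24.168

-24.168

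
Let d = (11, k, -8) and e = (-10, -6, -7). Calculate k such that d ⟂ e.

d · e = 11·(-10) + k·(-6) + (-8)·(-7) = -54 - 6k
Set equal to 0: -6k = 54, so k = -9.

-9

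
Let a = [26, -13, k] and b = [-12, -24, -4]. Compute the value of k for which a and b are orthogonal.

0

a · b = 26·(-12) + (-13)·(-24) + k·(-4) = 0 - 4k
Set equal to 0: -4k = 0, so k = 0.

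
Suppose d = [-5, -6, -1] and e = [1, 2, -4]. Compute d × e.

i: (-6)·(-4) - (-1)·2 = 24 - (-2) = 26
j: (-1)·1 - (-5)·(-4) = -1 - 20 = -21
k: (-5)·2 - (-6)·1 = -10 - (-6) = -4
d × e = (26, -21, -4)

(26, -21, -4)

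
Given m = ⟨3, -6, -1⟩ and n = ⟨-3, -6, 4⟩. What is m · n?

23

m · n = 3·(-3) + (-6)·(-6) + (-1)·4 = -9 + 36 - 4 = 23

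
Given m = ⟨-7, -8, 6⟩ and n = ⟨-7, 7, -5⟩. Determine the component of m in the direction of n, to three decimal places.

m · n = (-7)·(-7) + (-8)·7 + 6·(-5) = 49 - 56 - 30 = -37
|n| = √(49 + 49 + 25) = √123 ≈ 11.0905
comp_n m = -37 / √123 ≈ -3.336

-3.336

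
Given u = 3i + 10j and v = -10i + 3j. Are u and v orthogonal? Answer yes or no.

yes

u · v = 3·(-10) + 10·3 = -30 + 30 = 0
Zero, so the vectors are orthogonal.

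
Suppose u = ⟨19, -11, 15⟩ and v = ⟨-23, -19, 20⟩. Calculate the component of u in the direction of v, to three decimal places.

2.005

u · v = 19·(-23) + (-11)·(-19) + 15·20 = -437 + 209 + 300 = 72
|v| = √(529 + 361 + 400) = √1290 ≈ 35.9166
comp_v u = 72 / √1290 ≈ 2.005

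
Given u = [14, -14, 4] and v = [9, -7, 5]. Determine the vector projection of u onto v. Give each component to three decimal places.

u · v = 14·9 + (-14)·(-7) + 4·5 = 126 + 98 + 20 = 244
|v|² = 81 + 49 + 25 = 155
proj_v u = (244/155) · (9, -7, 5) ≈ (14.168, -11.019, 7.871)

(14.168, -11.019, 7.871)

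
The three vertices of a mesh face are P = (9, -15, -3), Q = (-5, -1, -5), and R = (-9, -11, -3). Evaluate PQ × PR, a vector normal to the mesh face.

PQ = (-14, 14, -2)
PR = (-18, 4, 0)
i: 14·0 - (-2)·4 = 0 - (-8) = 8
j: (-2)·(-18) - (-14)·0 = 36 - 0 = 36
k: (-14)·4 - 14·(-18) = -56 - (-252) = 196
PQ × PR = (8, 36, 196)

(8, 36, 196)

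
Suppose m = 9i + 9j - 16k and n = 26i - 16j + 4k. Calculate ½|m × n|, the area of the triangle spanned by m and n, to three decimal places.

314.479

i: 9·4 - (-16)·(-16) = 36 - 256 = -220
j: (-16)·26 - 9·4 = -416 - 36 = -452
k: 9·(-16) - 9·26 = -144 - 234 = -378
m × n = (-220, -452, -378)
|m × n| = √((-220)² + (-452)² + (-378)²) = √395588 ≈ 628.9579
area = ½ · 628.9579 ≈ 314.479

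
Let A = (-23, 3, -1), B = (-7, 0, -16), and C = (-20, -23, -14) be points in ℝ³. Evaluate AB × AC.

AB = (16, -3, -15)
AC = (3, -26, -13)
i: (-3)·(-13) - (-15)·(-26) = 39 - 390 = -351
j: (-15)·3 - 16·(-13) = -45 - (-208) = 163
k: 16·(-26) - (-3)·3 = -416 - (-9) = -407
AB × AC = (-351, 163, -407)

(-351, 163, -407)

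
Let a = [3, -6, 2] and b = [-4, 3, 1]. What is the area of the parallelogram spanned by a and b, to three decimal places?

i: (-6)·1 - 2·3 = -6 - 6 = -12
j: 2·(-4) - 3·1 = -8 - 3 = -11
k: 3·3 - (-6)·(-4) = 9 - 24 = -15
a × b = (-12, -11, -15)
|a × b| = √((-12)² + (-11)² + (-15)²) = √490 ≈ 22.1359

22.136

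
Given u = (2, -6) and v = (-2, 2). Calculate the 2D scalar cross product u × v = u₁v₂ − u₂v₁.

-8

2·2 - (-6)·(-2) = 4 - 12 = -8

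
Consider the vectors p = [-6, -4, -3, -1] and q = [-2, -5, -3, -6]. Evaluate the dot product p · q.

p · q = (-6)·(-2) + (-4)·(-5) + (-3)·(-3) + (-1)·(-6) = 12 + 20 + 9 + 6 = 47

47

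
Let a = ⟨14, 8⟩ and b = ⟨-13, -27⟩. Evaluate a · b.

a · b = 14·(-13) + 8·(-27) = -182 - 216 = -398

-398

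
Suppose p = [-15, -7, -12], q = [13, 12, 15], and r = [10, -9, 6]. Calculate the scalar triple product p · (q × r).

q × r:
i: 12·6 - 15·(-9) = 72 - (-135) = 207
j: 15·10 - 13·6 = 150 - 78 = 72
k: 13·(-9) - 12·10 = -117 - 120 = -237
q × r = (207, 72, -237)
p · (q × r) = (-15)·207 + (-7)·72 + (-12)·(-237) = -3105 - 504 + 2844 = -765

-765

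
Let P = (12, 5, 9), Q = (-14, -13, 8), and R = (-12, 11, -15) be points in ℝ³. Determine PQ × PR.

(438, -600, -588)

PQ = (-26, -18, -1)
PR = (-24, 6, -24)
i: (-18)·(-24) - (-1)·6 = 432 - (-6) = 438
j: (-1)·(-24) - (-26)·(-24) = 24 - 624 = -600
k: (-26)·6 - (-18)·(-24) = -156 - 432 = -588
PQ × PR = (438, -600, -588)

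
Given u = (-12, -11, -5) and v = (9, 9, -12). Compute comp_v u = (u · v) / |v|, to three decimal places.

-8.403

u · v = (-12)·9 + (-11)·9 + (-5)·(-12) = -108 - 99 + 60 = -147
|v| = √(81 + 81 + 144) = √306 ≈ 17.4929
comp_v u = -147 / √306 ≈ -8.403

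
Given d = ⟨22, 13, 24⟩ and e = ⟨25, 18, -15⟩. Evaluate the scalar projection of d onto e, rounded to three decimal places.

d · e = 22·25 + 13·18 + 24·(-15) = 550 + 234 - 360 = 424
|e| = √(625 + 324 + 225) = √1174 ≈ 34.2637
comp_e d = 424 / √1174 ≈ 12.375

12.375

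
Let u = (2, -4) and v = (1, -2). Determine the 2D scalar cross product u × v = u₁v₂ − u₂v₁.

0

2·(-2) - (-4)·1 = -4 - (-4) = 0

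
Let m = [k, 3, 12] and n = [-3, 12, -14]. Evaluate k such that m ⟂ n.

-44

m · n = k·(-3) + 3·12 + 12·(-14) = -132 - 3k
Set equal to 0: -3k = 132, so k = -44.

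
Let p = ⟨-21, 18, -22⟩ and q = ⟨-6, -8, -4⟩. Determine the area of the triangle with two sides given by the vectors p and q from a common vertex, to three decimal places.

i: 18·(-4) - (-22)·(-8) = -72 - 176 = -248
j: (-22)·(-6) - (-21)·(-4) = 132 - 84 = 48
k: (-21)·(-8) - 18·(-6) = 168 - (-108) = 276
p × q = (-248, 48, 276)
|p × q| = √((-248)² + 48² + 276²) = √139984 ≈ 374.1444
area = ½ · 374.1444 ≈ 187.072

187.072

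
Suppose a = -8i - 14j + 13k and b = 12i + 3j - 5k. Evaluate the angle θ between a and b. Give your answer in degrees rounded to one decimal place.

a · b = (-8)·12 + (-14)·3 + 13·(-5) = -96 - 42 - 65 = -203
|a|² = 64 + 196 + 169 = 429,  |a| = √429 ≈ 20.712315
|b|² = 144 + 9 + 25 = 178,  |b| = √178 ≈ 13.341664
cos θ = -203 / (20.712315 · 13.341664) ≈ -0.73461
θ = arccos(-0.73461) ≈ 137.3°

137.3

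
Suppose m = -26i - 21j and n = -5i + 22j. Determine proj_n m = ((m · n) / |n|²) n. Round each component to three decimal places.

m · n = (-26)·(-5) + (-21)·22 = 130 - 462 = -332
|n|² = 25 + 484 = 509
proj_n m = (-332/509) · (-5, 22) ≈ (3.261, -14.350)

(3.261, -14.350)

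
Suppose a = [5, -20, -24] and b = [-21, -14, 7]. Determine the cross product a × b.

(-476, 469, -490)

i: (-20)·7 - (-24)·(-14) = -140 - 336 = -476
j: (-24)·(-21) - 5·7 = 504 - 35 = 469
k: 5·(-14) - (-20)·(-21) = -70 - 420 = -490
a × b = (-476, 469, -490)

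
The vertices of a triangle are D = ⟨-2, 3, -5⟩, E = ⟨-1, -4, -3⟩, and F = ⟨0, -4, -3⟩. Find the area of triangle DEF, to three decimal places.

3.640

DE = (1, -7, 2),  DF = (2, -7, 2)
i: (-7)·2 - 2·(-7) = -14 - (-14) = 0
j: 2·2 - 1·2 = 4 - 2 = 2
k: 1·(-7) - (-7)·2 = -7 - (-14) = 7
DE × DF = (0, 2, 7)
|DE × DF| = √53 ≈ 7.2801
area = ½ · 7.2801 ≈ 3.640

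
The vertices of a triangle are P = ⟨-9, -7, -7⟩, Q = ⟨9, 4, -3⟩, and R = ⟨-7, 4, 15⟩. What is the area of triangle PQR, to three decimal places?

PQ = (18, 11, 4),  PR = (2, 11, 22)
i: 11·22 - 4·11 = 242 - 44 = 198
j: 4·2 - 18·22 = 8 - 396 = -388
k: 18·11 - 11·2 = 198 - 22 = 176
PQ × PR = (198, -388, 176)
|PQ × PR| = √220724 ≈ 469.8127
area = ½ · 469.8127 ≈ 234.906

234.906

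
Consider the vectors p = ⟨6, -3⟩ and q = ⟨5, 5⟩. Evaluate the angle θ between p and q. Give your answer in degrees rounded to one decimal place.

p · q = 6·5 + (-3)·5 = 30 - 15 = 15
|p|² = 36 + 9 = 45,  |p| = √45 ≈ 6.708204
|q|² = 25 + 25 = 50,  |q| = √50 ≈ 7.071068
cos θ = 15 / (6.708204 · 7.071068) ≈ 0.31623
θ = arccos(0.31623) ≈ 71.6°

71.6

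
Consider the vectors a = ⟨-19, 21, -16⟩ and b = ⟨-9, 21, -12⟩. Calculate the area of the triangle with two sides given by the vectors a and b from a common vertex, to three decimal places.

i: 21·(-12) - (-16)·21 = -252 - (-336) = 84
j: (-16)·(-9) - (-19)·(-12) = 144 - 228 = -84
k: (-19)·21 - 21·(-9) = -399 - (-189) = -210
a × b = (84, -84, -210)
|a × b| = √(84² + (-84)² + (-210)²) = √58212 ≈ 241.2716
area = ½ · 241.2716 ≈ 120.636

120.636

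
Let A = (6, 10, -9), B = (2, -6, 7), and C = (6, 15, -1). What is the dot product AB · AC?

AB = B − A = (-4, -16, 16)
AC = C − A = (0, 5, 8)
AB · AC = (-4)·0 + (-16)·5 + 16·8 = 0 - 80 + 128 = 48

48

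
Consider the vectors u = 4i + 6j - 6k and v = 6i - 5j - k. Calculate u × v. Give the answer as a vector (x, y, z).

i: 6·(-1) - (-6)·(-5) = -6 - 30 = -36
j: (-6)·6 - 4·(-1) = -36 - (-4) = -32
k: 4·(-5) - 6·6 = -20 - 36 = -56
u × v = (-36, -32, -56)

(-36, -32, -56)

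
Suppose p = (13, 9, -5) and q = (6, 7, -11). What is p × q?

i: 9·(-11) - (-5)·7 = -99 - (-35) = -64
j: (-5)·6 - 13·(-11) = -30 - (-143) = 113
k: 13·7 - 9·6 = 91 - 54 = 37
p × q = (-64, 113, 37)

(-64, 113, 37)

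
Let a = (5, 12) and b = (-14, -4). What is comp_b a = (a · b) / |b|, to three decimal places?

-8.104

a · b = 5·(-14) + 12·(-4) = -70 - 48 = -118
|b| = √(196 + 16) = √212 ≈ 14.5602
comp_b a = -118 / √212 ≈ -8.104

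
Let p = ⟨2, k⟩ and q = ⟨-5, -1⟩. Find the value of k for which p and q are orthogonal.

p · q = 2·(-5) + k·(-1) = -10 - 1k
Set equal to 0: -1k = 10, so k = -10.

-10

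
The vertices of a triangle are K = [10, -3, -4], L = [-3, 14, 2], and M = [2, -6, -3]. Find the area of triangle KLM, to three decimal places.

KL = (-13, 17, 6),  KM = (-8, -3, 1)
i: 17·1 - 6·(-3) = 17 - (-18) = 35
j: 6·(-8) - (-13)·1 = -48 - (-13) = -35
k: (-13)·(-3) - 17·(-8) = 39 - (-136) = 175
KL × KM = (35, -35, 175)
|KL × KM| = √33075 ≈ 181.8653
area = ½ · 181.8653 ≈ 90.933

90.933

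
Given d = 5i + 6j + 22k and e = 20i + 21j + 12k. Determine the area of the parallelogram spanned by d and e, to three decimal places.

544.725

i: 6·12 - 22·21 = 72 - 462 = -390
j: 22·20 - 5·12 = 440 - 60 = 380
k: 5·21 - 6·20 = 105 - 120 = -15
d × e = (-390, 380, -15)
|d × e| = √((-390)² + 380² + (-15)²) = √296725 ≈ 544.7247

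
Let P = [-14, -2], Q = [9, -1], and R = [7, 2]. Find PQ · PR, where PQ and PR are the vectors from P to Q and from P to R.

487

PQ = Q − P = (23, 1)
PR = R − P = (21, 4)
PQ · PR = 23·21 + 1·4 = 483 + 4 = 487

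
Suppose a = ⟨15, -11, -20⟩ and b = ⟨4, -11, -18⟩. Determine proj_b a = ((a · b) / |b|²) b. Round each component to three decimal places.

(4.694, -12.909, -21.124)

a · b = 15·4 + (-11)·(-11) + (-20)·(-18) = 60 + 121 + 360 = 541
|b|² = 16 + 121 + 324 = 461
proj_b a = (541/461) · (4, -11, -18) ≈ (4.694, -12.909, -21.124)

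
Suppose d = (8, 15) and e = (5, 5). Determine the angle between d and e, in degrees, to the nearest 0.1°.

16.9

d · e = 8·5 + 15·5 = 40 + 75 = 115
|d|² = 64 + 225 = 289,  |d| = √289 ≈ 17.000000
|e|² = 25 + 25 = 50,  |e| = √50 ≈ 7.071068
cos θ = 115 / (17.000000 · 7.071068) ≈ 0.95667
θ = arccos(0.95667) ≈ 16.9°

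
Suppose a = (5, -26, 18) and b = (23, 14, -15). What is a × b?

i: (-26)·(-15) - 18·14 = 390 - 252 = 138
j: 18·23 - 5·(-15) = 414 - (-75) = 489
k: 5·14 - (-26)·23 = 70 - (-598) = 668
a × b = (138, 489, 668)

(138, 489, 668)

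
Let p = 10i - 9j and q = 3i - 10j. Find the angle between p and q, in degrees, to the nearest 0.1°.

31.3

p · q = 10·3 + (-9)·(-10) = 30 + 90 = 120
|p|² = 100 + 81 = 181,  |p| = √181 ≈ 13.453624
|q|² = 9 + 100 = 109,  |q| = √109 ≈ 10.440307
cos θ = 120 / (13.453624 · 10.440307) ≈ 0.85434
θ = arccos(0.85434) ≈ 31.3°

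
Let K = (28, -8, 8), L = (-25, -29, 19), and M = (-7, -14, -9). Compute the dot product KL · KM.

KL = L − K = (-53, -21, 11)
KM = M − K = (-35, -6, -17)
KL · KM = (-53)·(-35) + (-21)·(-6) + 11·(-17) = 1855 + 126 - 187 = 1794

1794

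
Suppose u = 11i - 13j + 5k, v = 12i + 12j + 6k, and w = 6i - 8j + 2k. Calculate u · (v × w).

v × w:
i: 12·2 - 6·(-8) = 24 - (-48) = 72
j: 6·6 - 12·2 = 36 - 24 = 12
k: 12·(-8) - 12·6 = -96 - 72 = -168
v × w = (72, 12, -168)
u · (v × w) = 11·72 + (-13)·12 + 5·(-168) = 792 - 156 - 840 = -204

-204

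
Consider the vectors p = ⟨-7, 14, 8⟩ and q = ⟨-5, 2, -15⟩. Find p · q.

-57

p · q = (-7)·(-5) + 14·2 + 8·(-15) = 35 + 28 - 120 = -57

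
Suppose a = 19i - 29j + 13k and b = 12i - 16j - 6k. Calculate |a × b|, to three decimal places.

469.851

i: (-29)·(-6) - 13·(-16) = 174 - (-208) = 382
j: 13·12 - 19·(-6) = 156 - (-114) = 270
k: 19·(-16) - (-29)·12 = -304 - (-348) = 44
a × b = (382, 270, 44)
|a × b| = √(382² + 270² + 44²) = √220760 ≈ 469.8510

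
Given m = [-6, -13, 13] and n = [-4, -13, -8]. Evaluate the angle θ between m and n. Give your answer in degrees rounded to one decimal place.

73.0

m · n = (-6)·(-4) + (-13)·(-13) + 13·(-8) = 24 + 169 - 104 = 89
|m|² = 36 + 169 + 169 = 374,  |m| = √374 ≈ 19.339080
|n|² = 16 + 169 + 64 = 249,  |n| = √249 ≈ 15.779734
cos θ = 89 / (19.339080 · 15.779734) ≈ 0.29164
θ = arccos(0.29164) ≈ 73.0°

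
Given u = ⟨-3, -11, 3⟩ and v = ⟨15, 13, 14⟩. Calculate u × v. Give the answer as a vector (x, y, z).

(-193, 87, 126)

i: (-11)·14 - 3·13 = -154 - 39 = -193
j: 3·15 - (-3)·14 = 45 - (-42) = 87
k: (-3)·13 - (-11)·15 = -39 - (-165) = 126
u × v = (-193, 87, 126)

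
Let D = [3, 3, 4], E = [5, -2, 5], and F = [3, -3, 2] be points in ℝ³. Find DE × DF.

(16, 4, -12)

DE = (2, -5, 1)
DF = (0, -6, -2)
i: (-5)·(-2) - 1·(-6) = 10 - (-6) = 16
j: 1·0 - 2·(-2) = 0 - (-4) = 4
k: 2·(-6) - (-5)·0 = -12 - 0 = -12
DE × DF = (16, 4, -12)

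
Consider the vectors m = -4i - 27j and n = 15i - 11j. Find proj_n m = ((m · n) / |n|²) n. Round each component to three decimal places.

m · n = (-4)·15 + (-27)·(-11) = -60 + 297 = 237
|n|² = 225 + 121 = 346
proj_n m = (237/346) · (15, -11) ≈ (10.275, -7.535)

(10.275, -7.535)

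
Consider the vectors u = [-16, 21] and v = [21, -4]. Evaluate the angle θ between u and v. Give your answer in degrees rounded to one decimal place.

u · v = (-16)·21 + 21·(-4) = -336 - 84 = -420
|u|² = 256 + 441 = 697,  |u| = √697 ≈ 26.400758
|v|² = 441 + 16 = 457,  |v| = √457 ≈ 21.377558
cos θ = -420 / (26.400758 · 21.377558) ≈ -0.74417
θ = arccos(-0.74417) ≈ 138.1°

138.1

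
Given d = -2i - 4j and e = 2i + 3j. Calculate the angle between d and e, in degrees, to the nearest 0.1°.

d · e = (-2)·2 + (-4)·3 = -4 - 12 = -16
|d|² = 4 + 16 = 20,  |d| = √20 ≈ 4.472136
|e|² = 4 + 9 = 13,  |e| = √13 ≈ 3.605551
cos θ = -16 / (4.472136 · 3.605551) ≈ -0.99228
θ = arccos(-0.99228) ≈ 172.9°

172.9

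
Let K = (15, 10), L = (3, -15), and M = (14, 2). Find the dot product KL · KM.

212

KL = L − K = (-12, -25)
KM = M − K = (-1, -8)
KL · KM = (-12)·(-1) + (-25)·(-8) = 12 + 200 = 212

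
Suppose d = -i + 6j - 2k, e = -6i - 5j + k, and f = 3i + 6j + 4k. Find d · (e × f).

230

e × f:
i: (-5)·4 - 1·6 = -20 - 6 = -26
j: 1·3 - (-6)·4 = 3 - (-24) = 27
k: (-6)·6 - (-5)·3 = -36 - (-15) = -21
e × f = (-26, 27, -21)
d · (e × f) = (-1)·(-26) + 6·27 + (-2)·(-21) = 26 + 162 + 42 = 230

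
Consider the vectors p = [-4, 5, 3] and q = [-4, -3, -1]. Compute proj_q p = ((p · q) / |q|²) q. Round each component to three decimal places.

p · q = (-4)·(-4) + 5·(-3) + 3·(-1) = 16 - 15 - 3 = -2
|q|² = 16 + 9 + 1 = 26
proj_q p = (-2/26) · (-4, -3, -1) ≈ (0.308, 0.231, 0.077)

(0.308, 0.231, 0.077)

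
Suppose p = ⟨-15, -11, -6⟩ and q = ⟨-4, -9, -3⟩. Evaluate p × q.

(-21, -21, 91)

i: (-11)·(-3) - (-6)·(-9) = 33 - 54 = -21
j: (-6)·(-4) - (-15)·(-3) = 24 - 45 = -21
k: (-15)·(-9) - (-11)·(-4) = 135 - 44 = 91
p × q = (-21, -21, 91)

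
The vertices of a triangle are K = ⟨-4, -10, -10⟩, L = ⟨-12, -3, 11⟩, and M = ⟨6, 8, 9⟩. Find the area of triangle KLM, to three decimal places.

243.344

KL = (-8, 7, 21),  KM = (10, 18, 19)
i: 7·19 - 21·18 = 133 - 378 = -245
j: 21·10 - (-8)·19 = 210 - (-152) = 362
k: (-8)·18 - 7·10 = -144 - 70 = -214
KL × KM = (-245, 362, -214)
|KL × KM| = √236865 ≈ 486.6878
area = ½ · 486.6878 ≈ 243.344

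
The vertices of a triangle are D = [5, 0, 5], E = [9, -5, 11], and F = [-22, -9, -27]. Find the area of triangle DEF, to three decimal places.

138.015

DE = (4, -5, 6),  DF = (-27, -9, -32)
i: (-5)·(-32) - 6·(-9) = 160 - (-54) = 214
j: 6·(-27) - 4·(-32) = -162 - (-128) = -34
k: 4·(-9) - (-5)·(-27) = -36 - 135 = -171
DE × DF = (214, -34, -171)
|DE × DF| = √76193 ≈ 276.0308
area = ½ · 276.0308 ≈ 138.015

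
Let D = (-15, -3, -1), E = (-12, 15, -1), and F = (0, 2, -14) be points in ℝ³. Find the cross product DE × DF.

(-234, 39, -255)

DE = (3, 18, 0)
DF = (15, 5, -13)
i: 18·(-13) - 0·5 = -234 - 0 = -234
j: 0·15 - 3·(-13) = 0 - (-39) = 39
k: 3·5 - 18·15 = 15 - 270 = -255
DE × DF = (-234, 39, -255)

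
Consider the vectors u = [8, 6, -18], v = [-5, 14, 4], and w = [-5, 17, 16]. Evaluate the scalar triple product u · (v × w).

v × w:
i: 14·16 - 4·17 = 224 - 68 = 156
j: 4·(-5) - (-5)·16 = -20 - (-80) = 60
k: (-5)·17 - 14·(-5) = -85 - (-70) = -15
v × w = (156, 60, -15)
u · (v × w) = 8·156 + 6·60 + (-18)·(-15) = 1248 + 360 + 270 = 1878

1878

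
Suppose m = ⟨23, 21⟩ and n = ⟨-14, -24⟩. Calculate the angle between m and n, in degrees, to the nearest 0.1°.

162.7

m · n = 23·(-14) + 21·(-24) = -322 - 504 = -826
|m|² = 529 + 441 = 970,  |m| = √970 ≈ 31.144823
|n|² = 196 + 576 = 772,  |n| = √772 ≈ 27.784888
cos θ = -826 / (31.144823 · 27.784888) ≈ -0.95452
θ = arccos(-0.95452) ≈ 162.7°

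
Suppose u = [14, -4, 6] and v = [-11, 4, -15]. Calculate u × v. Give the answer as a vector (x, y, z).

(36, 144, 12)

i: (-4)·(-15) - 6·4 = 60 - 24 = 36
j: 6·(-11) - 14·(-15) = -66 - (-210) = 144
k: 14·4 - (-4)·(-11) = 56 - 44 = 12
u × v = (36, 144, 12)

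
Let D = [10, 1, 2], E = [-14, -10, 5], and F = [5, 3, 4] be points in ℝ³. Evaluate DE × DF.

(-28, 33, -103)

DE = (-24, -11, 3)
DF = (-5, 2, 2)
i: (-11)·2 - 3·2 = -22 - 6 = -28
j: 3·(-5) - (-24)·2 = -15 - (-48) = 33
k: (-24)·2 - (-11)·(-5) = -48 - 55 = -103
DE × DF = (-28, 33, -103)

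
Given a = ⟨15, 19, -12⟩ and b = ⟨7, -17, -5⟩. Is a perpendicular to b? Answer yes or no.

no

a · b = 15·7 + 19·(-17) + (-12)·(-5) = 105 - 323 + 60 = -158
Nonzero, so the vectors are not orthogonal.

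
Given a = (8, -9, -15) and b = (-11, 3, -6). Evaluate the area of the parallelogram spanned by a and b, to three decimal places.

246.566

i: (-9)·(-6) - (-15)·3 = 54 - (-45) = 99
j: (-15)·(-11) - 8·(-6) = 165 - (-48) = 213
k: 8·3 - (-9)·(-11) = 24 - 99 = -75
a × b = (99, 213, -75)
|a × b| = √(99² + 213² + (-75)²) = √60795 ≈ 246.5664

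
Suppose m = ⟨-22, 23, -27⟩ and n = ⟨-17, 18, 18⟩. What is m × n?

(900, 855, -5)

i: 23·18 - (-27)·18 = 414 - (-486) = 900
j: (-27)·(-17) - (-22)·18 = 459 - (-396) = 855
k: (-22)·18 - 23·(-17) = -396 - (-391) = -5
m × n = (900, 855, -5)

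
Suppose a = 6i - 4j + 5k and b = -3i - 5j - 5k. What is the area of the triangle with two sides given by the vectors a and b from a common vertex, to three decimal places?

i: (-4)·(-5) - 5·(-5) = 20 - (-25) = 45
j: 5·(-3) - 6·(-5) = -15 - (-30) = 15
k: 6·(-5) - (-4)·(-3) = -30 - 12 = -42
a × b = (45, 15, -42)
|a × b| = √(45² + 15² + (-42)²) = √4014 ≈ 63.3561
area = ½ · 63.3561 ≈ 31.678

31.678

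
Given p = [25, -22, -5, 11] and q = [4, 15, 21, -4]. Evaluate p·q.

p · q = 25·4 + (-22)·15 + (-5)·21 + 11·(-4) = 100 - 330 - 105 - 44 = -379

-379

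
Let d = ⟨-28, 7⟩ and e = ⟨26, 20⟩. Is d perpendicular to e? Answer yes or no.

no

d · e = (-28)·26 + 7·20 = -728 + 140 = -588
Nonzero, so the vectors are not orthogonal.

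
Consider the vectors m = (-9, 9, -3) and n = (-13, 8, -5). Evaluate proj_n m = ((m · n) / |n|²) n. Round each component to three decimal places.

m · n = (-9)·(-13) + 9·8 + (-3)·(-5) = 117 + 72 + 15 = 204
|n|² = 169 + 64 + 25 = 258
proj_n m = (204/258) · (-13, 8, -5) ≈ (-10.279, 6.326, -3.953)

(-10.279, 6.326, -3.953)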